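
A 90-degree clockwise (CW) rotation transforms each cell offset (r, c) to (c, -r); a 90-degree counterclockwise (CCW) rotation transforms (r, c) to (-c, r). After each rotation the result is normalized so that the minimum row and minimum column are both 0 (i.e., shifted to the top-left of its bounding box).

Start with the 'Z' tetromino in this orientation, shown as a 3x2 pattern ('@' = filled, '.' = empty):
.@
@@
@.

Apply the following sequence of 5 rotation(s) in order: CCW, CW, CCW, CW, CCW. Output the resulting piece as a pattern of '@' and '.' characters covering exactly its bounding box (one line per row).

Start:
.@
@@
@.
After rotation 1 (CCW):
@@.
.@@
After rotation 2 (CW):
.@
@@
@.
After rotation 3 (CCW):
@@.
.@@
After rotation 4 (CW):
.@
@@
@.
After rotation 5 (CCW):
@@.
.@@

Answer: @@.
.@@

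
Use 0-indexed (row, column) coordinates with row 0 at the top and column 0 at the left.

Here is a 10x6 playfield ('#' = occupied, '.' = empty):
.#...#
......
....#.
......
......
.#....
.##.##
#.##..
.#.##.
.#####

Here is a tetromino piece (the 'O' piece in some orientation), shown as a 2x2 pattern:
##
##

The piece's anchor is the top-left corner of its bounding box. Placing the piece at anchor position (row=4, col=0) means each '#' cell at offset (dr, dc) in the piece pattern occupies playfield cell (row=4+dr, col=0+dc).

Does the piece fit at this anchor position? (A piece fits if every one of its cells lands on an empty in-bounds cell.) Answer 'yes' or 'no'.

Answer: no

Derivation:
Check each piece cell at anchor (4, 0):
  offset (0,0) -> (4,0): empty -> OK
  offset (0,1) -> (4,1): empty -> OK
  offset (1,0) -> (5,0): empty -> OK
  offset (1,1) -> (5,1): occupied ('#') -> FAIL
All cells valid: no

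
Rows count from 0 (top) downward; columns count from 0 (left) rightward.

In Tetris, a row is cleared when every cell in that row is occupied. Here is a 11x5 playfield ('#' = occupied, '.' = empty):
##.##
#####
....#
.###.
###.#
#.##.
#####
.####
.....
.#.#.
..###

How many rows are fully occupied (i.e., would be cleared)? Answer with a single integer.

Check each row:
  row 0: 1 empty cell -> not full
  row 1: 0 empty cells -> FULL (clear)
  row 2: 4 empty cells -> not full
  row 3: 2 empty cells -> not full
  row 4: 1 empty cell -> not full
  row 5: 2 empty cells -> not full
  row 6: 0 empty cells -> FULL (clear)
  row 7: 1 empty cell -> not full
  row 8: 5 empty cells -> not full
  row 9: 3 empty cells -> not full
  row 10: 2 empty cells -> not full
Total rows cleared: 2

Answer: 2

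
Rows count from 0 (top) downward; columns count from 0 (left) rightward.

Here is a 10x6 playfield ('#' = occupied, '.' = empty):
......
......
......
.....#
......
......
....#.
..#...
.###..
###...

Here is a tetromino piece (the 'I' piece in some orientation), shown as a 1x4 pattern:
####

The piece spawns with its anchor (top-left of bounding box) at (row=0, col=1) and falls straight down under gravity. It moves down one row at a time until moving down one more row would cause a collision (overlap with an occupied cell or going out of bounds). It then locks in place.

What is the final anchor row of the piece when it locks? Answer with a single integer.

Answer: 5

Derivation:
Spawn at (row=0, col=1). Try each row:
  row 0: fits
  row 1: fits
  row 2: fits
  row 3: fits
  row 4: fits
  row 5: fits
  row 6: blocked -> lock at row 5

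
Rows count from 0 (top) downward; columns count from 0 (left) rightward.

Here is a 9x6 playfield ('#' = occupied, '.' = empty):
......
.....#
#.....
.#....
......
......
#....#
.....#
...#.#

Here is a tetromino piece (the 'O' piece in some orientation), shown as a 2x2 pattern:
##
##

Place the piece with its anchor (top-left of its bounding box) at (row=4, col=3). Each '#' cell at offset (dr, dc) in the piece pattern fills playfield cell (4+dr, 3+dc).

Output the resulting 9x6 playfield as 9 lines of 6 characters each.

Fill (4+0,3+0) = (4,3)
Fill (4+0,3+1) = (4,4)
Fill (4+1,3+0) = (5,3)
Fill (4+1,3+1) = (5,4)

Answer: ......
.....#
#.....
.#....
...##.
...##.
#....#
.....#
...#.#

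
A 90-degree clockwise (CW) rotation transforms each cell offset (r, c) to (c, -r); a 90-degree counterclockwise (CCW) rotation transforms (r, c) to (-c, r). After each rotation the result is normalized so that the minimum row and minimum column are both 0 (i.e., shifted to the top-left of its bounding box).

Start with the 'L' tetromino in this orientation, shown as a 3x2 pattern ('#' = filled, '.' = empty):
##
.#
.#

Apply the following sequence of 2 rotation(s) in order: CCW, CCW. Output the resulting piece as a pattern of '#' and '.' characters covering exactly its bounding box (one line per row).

Answer: #.
#.
##

Derivation:
Start:
##
.#
.#
After rotation 1 (CCW):
###
#..
After rotation 2 (CCW):
#.
#.
##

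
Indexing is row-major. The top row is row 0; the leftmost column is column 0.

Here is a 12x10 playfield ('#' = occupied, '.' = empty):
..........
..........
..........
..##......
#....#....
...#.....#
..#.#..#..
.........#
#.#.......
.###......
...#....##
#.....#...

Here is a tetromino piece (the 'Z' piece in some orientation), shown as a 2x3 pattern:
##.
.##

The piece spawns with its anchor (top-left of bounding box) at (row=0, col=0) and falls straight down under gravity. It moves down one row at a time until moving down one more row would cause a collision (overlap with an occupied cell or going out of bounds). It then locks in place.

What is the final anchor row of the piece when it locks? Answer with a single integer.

Spawn at (row=0, col=0). Try each row:
  row 0: fits
  row 1: fits
  row 2: blocked -> lock at row 1

Answer: 1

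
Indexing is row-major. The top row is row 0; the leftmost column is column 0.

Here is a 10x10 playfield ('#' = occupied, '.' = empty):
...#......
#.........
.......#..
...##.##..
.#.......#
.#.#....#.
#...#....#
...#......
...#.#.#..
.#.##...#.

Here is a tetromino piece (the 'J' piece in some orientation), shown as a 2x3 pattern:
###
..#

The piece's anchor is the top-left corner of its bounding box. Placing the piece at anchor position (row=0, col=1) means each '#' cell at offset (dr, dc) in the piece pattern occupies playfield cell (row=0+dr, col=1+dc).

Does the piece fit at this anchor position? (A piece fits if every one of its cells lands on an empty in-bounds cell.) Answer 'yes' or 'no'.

Answer: no

Derivation:
Check each piece cell at anchor (0, 1):
  offset (0,0) -> (0,1): empty -> OK
  offset (0,1) -> (0,2): empty -> OK
  offset (0,2) -> (0,3): occupied ('#') -> FAIL
  offset (1,2) -> (1,3): empty -> OK
All cells valid: no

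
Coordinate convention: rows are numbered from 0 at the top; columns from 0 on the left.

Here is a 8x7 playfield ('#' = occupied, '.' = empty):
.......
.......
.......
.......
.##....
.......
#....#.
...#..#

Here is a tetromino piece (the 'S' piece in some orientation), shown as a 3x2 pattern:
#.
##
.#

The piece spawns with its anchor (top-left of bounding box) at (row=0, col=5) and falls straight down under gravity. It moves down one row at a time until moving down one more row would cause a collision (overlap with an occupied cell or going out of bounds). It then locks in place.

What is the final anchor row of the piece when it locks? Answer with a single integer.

Answer: 4

Derivation:
Spawn at (row=0, col=5). Try each row:
  row 0: fits
  row 1: fits
  row 2: fits
  row 3: fits
  row 4: fits
  row 5: blocked -> lock at row 4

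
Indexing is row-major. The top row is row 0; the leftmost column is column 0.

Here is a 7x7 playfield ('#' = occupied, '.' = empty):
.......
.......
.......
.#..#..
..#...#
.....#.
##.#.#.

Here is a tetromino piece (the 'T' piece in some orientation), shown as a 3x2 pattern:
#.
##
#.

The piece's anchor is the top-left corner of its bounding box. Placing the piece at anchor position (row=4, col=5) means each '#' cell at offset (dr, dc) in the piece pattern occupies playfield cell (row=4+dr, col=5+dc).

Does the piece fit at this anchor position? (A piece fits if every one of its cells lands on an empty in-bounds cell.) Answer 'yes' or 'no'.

Check each piece cell at anchor (4, 5):
  offset (0,0) -> (4,5): empty -> OK
  offset (1,0) -> (5,5): occupied ('#') -> FAIL
  offset (1,1) -> (5,6): empty -> OK
  offset (2,0) -> (6,5): occupied ('#') -> FAIL
All cells valid: no

Answer: no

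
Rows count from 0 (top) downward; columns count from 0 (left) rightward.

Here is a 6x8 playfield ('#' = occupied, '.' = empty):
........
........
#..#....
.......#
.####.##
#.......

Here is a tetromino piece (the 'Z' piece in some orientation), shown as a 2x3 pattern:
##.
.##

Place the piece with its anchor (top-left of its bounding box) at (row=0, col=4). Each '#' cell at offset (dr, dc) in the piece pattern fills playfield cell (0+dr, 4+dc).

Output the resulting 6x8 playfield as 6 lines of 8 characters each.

Answer: ....##..
.....##.
#..#....
.......#
.####.##
#.......

Derivation:
Fill (0+0,4+0) = (0,4)
Fill (0+0,4+1) = (0,5)
Fill (0+1,4+1) = (1,5)
Fill (0+1,4+2) = (1,6)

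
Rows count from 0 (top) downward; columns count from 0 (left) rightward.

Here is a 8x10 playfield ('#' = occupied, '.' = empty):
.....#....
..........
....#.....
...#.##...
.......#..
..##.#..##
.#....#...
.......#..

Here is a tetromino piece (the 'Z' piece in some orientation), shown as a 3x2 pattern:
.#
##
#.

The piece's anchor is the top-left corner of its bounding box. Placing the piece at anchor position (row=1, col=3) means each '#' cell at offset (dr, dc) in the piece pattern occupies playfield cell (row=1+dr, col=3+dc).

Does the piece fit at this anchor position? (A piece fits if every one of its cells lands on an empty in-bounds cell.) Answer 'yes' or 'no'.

Check each piece cell at anchor (1, 3):
  offset (0,1) -> (1,4): empty -> OK
  offset (1,0) -> (2,3): empty -> OK
  offset (1,1) -> (2,4): occupied ('#') -> FAIL
  offset (2,0) -> (3,3): occupied ('#') -> FAIL
All cells valid: no

Answer: no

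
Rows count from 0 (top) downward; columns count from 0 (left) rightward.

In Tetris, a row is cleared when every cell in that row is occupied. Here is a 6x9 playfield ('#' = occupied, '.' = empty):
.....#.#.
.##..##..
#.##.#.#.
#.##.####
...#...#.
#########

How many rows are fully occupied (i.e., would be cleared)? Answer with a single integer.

Check each row:
  row 0: 7 empty cells -> not full
  row 1: 5 empty cells -> not full
  row 2: 4 empty cells -> not full
  row 3: 2 empty cells -> not full
  row 4: 7 empty cells -> not full
  row 5: 0 empty cells -> FULL (clear)
Total rows cleared: 1

Answer: 1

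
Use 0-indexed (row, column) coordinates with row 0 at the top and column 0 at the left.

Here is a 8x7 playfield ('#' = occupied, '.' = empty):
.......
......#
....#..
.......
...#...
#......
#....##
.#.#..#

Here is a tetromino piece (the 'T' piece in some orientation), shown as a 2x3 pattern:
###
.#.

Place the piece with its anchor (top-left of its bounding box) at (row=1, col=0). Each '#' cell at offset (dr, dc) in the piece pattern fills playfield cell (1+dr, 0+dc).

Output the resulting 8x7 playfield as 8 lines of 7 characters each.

Fill (1+0,0+0) = (1,0)
Fill (1+0,0+1) = (1,1)
Fill (1+0,0+2) = (1,2)
Fill (1+1,0+1) = (2,1)

Answer: .......
###...#
.#..#..
.......
...#...
#......
#....##
.#.#..#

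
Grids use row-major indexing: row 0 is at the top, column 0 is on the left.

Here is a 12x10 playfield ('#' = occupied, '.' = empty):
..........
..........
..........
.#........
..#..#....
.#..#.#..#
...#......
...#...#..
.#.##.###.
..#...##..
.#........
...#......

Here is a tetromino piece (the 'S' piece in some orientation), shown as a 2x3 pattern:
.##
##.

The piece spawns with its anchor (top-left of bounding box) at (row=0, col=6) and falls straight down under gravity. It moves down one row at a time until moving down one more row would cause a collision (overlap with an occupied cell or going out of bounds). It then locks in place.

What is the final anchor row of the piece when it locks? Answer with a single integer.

Spawn at (row=0, col=6). Try each row:
  row 0: fits
  row 1: fits
  row 2: fits
  row 3: fits
  row 4: blocked -> lock at row 3

Answer: 3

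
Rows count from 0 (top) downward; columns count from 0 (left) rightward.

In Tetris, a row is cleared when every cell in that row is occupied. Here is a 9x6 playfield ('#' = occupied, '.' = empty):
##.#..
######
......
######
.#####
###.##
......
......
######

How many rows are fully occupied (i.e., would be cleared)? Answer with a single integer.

Check each row:
  row 0: 3 empty cells -> not full
  row 1: 0 empty cells -> FULL (clear)
  row 2: 6 empty cells -> not full
  row 3: 0 empty cells -> FULL (clear)
  row 4: 1 empty cell -> not full
  row 5: 1 empty cell -> not full
  row 6: 6 empty cells -> not full
  row 7: 6 empty cells -> not full
  row 8: 0 empty cells -> FULL (clear)
Total rows cleared: 3

Answer: 3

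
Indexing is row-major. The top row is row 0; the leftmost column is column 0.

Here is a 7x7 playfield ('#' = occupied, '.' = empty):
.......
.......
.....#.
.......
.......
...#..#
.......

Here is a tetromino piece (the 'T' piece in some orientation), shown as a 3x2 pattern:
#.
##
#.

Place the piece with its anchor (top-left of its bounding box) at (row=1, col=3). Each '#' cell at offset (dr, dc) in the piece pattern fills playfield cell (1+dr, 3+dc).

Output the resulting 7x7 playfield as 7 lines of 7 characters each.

Answer: .......
...#...
...###.
...#...
.......
...#..#
.......

Derivation:
Fill (1+0,3+0) = (1,3)
Fill (1+1,3+0) = (2,3)
Fill (1+1,3+1) = (2,4)
Fill (1+2,3+0) = (3,3)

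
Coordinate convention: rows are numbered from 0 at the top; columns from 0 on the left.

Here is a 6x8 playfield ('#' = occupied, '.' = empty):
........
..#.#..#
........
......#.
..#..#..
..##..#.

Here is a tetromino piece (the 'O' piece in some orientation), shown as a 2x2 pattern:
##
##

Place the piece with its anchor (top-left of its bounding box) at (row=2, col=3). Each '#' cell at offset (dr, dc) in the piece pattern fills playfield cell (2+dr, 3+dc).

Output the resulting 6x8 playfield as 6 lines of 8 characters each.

Fill (2+0,3+0) = (2,3)
Fill (2+0,3+1) = (2,4)
Fill (2+1,3+0) = (3,3)
Fill (2+1,3+1) = (3,4)

Answer: ........
..#.#..#
...##...
...##.#.
..#..#..
..##..#.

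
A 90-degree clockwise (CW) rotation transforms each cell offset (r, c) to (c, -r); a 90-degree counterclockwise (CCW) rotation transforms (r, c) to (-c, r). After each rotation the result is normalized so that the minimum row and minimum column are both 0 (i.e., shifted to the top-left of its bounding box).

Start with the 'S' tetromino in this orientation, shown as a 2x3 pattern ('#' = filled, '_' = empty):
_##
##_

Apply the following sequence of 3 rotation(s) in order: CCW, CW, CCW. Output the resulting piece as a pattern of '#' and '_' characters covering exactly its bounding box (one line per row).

Answer: #_
##
_#

Derivation:
Start:
_##
##_
After rotation 1 (CCW):
#_
##
_#
After rotation 2 (CW):
_##
##_
After rotation 3 (CCW):
#_
##
_#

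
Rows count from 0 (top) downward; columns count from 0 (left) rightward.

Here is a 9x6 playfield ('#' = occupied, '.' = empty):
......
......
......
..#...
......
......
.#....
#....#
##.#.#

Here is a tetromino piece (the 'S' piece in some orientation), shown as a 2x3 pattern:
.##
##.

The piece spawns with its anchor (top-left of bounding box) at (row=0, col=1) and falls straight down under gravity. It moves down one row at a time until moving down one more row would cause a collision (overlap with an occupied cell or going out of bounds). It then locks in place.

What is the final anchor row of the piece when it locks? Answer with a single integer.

Answer: 1

Derivation:
Spawn at (row=0, col=1). Try each row:
  row 0: fits
  row 1: fits
  row 2: blocked -> lock at row 1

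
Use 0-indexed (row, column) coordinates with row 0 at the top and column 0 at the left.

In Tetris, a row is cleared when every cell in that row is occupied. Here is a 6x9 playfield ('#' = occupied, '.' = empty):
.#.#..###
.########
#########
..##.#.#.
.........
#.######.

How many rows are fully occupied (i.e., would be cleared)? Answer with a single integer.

Check each row:
  row 0: 4 empty cells -> not full
  row 1: 1 empty cell -> not full
  row 2: 0 empty cells -> FULL (clear)
  row 3: 5 empty cells -> not full
  row 4: 9 empty cells -> not full
  row 5: 2 empty cells -> not full
Total rows cleared: 1

Answer: 1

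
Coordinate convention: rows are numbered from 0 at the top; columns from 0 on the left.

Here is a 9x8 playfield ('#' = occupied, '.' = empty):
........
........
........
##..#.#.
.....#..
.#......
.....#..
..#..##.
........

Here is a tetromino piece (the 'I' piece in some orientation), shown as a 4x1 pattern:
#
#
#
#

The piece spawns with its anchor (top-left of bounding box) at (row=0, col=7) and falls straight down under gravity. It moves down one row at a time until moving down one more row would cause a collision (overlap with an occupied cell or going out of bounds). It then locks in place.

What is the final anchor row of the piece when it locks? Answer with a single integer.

Spawn at (row=0, col=7). Try each row:
  row 0: fits
  row 1: fits
  row 2: fits
  row 3: fits
  row 4: fits
  row 5: fits
  row 6: blocked -> lock at row 5

Answer: 5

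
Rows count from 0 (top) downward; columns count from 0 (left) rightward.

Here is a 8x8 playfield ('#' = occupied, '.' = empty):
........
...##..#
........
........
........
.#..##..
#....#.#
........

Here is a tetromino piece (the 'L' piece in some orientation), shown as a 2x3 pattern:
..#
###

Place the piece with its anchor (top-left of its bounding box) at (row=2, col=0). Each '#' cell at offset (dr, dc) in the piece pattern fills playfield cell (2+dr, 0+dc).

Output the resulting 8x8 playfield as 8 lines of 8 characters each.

Fill (2+0,0+2) = (2,2)
Fill (2+1,0+0) = (3,0)
Fill (2+1,0+1) = (3,1)
Fill (2+1,0+2) = (3,2)

Answer: ........
...##..#
..#.....
###.....
........
.#..##..
#....#.#
........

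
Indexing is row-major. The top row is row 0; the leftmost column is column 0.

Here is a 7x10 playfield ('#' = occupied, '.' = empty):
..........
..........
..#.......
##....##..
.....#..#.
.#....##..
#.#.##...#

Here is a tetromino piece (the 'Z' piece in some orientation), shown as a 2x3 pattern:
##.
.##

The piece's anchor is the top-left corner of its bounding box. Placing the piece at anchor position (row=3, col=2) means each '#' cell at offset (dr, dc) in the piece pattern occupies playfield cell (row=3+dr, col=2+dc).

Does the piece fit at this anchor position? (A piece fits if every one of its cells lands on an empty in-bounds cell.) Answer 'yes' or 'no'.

Check each piece cell at anchor (3, 2):
  offset (0,0) -> (3,2): empty -> OK
  offset (0,1) -> (3,3): empty -> OK
  offset (1,1) -> (4,3): empty -> OK
  offset (1,2) -> (4,4): empty -> OK
All cells valid: yes

Answer: yes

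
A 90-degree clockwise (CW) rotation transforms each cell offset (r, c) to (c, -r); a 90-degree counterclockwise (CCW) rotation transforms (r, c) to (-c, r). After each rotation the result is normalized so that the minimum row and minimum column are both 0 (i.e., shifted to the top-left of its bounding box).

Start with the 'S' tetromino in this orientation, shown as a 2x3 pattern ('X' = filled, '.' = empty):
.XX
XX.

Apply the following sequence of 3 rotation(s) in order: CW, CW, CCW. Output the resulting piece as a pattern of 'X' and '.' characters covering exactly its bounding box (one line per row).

Start:
.XX
XX.
After rotation 1 (CW):
X.
XX
.X
After rotation 2 (CW):
.XX
XX.
After rotation 3 (CCW):
X.
XX
.X

Answer: X.
XX
.X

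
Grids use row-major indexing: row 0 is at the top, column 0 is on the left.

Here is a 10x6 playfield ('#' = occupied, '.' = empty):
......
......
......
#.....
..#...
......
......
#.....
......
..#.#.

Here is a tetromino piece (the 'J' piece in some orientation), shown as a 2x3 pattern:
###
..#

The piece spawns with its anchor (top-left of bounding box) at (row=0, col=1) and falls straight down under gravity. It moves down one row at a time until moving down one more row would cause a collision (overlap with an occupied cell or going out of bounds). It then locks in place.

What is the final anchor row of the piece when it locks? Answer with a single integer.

Spawn at (row=0, col=1). Try each row:
  row 0: fits
  row 1: fits
  row 2: fits
  row 3: fits
  row 4: blocked -> lock at row 3

Answer: 3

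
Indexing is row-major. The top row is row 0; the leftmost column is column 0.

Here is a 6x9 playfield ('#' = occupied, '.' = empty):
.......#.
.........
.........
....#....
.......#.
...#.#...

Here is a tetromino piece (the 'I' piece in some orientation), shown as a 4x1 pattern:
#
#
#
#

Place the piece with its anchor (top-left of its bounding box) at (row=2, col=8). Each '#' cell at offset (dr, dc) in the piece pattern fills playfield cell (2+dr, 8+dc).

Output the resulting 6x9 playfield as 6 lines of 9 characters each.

Fill (2+0,8+0) = (2,8)
Fill (2+1,8+0) = (3,8)
Fill (2+2,8+0) = (4,8)
Fill (2+3,8+0) = (5,8)

Answer: .......#.
.........
........#
....#...#
.......##
...#.#..#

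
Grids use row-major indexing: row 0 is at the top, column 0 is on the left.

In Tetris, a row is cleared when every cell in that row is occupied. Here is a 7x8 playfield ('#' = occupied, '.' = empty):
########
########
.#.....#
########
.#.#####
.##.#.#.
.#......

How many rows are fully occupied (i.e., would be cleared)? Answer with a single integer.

Check each row:
  row 0: 0 empty cells -> FULL (clear)
  row 1: 0 empty cells -> FULL (clear)
  row 2: 6 empty cells -> not full
  row 3: 0 empty cells -> FULL (clear)
  row 4: 2 empty cells -> not full
  row 5: 4 empty cells -> not full
  row 6: 7 empty cells -> not full
Total rows cleared: 3

Answer: 3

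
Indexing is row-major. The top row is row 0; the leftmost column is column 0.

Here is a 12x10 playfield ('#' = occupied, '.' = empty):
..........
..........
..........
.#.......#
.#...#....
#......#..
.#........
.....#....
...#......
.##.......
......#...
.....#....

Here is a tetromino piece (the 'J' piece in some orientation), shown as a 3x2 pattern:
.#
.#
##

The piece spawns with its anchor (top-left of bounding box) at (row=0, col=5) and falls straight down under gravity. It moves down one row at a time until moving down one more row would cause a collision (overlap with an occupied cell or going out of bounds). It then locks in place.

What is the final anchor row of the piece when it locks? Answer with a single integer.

Spawn at (row=0, col=5). Try each row:
  row 0: fits
  row 1: fits
  row 2: blocked -> lock at row 1

Answer: 1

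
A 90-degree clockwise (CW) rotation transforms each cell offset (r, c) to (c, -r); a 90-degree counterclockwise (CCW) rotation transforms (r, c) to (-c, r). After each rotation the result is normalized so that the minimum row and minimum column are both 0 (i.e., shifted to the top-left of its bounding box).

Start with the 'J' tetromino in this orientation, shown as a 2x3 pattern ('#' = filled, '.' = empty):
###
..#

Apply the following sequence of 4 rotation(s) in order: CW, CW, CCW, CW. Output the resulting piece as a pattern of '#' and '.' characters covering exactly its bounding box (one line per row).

Answer: #..
###

Derivation:
Start:
###
..#
After rotation 1 (CW):
.#
.#
##
After rotation 2 (CW):
#..
###
After rotation 3 (CCW):
.#
.#
##
After rotation 4 (CW):
#..
###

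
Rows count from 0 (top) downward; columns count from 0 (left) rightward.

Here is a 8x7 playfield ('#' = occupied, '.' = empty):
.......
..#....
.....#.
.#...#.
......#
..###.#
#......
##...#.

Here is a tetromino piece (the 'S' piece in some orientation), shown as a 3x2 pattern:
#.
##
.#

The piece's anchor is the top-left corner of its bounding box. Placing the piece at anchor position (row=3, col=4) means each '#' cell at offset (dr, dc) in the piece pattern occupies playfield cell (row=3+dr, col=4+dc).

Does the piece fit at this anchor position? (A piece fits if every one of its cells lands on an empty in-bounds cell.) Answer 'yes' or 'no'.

Check each piece cell at anchor (3, 4):
  offset (0,0) -> (3,4): empty -> OK
  offset (1,0) -> (4,4): empty -> OK
  offset (1,1) -> (4,5): empty -> OK
  offset (2,1) -> (5,5): empty -> OK
All cells valid: yes

Answer: yes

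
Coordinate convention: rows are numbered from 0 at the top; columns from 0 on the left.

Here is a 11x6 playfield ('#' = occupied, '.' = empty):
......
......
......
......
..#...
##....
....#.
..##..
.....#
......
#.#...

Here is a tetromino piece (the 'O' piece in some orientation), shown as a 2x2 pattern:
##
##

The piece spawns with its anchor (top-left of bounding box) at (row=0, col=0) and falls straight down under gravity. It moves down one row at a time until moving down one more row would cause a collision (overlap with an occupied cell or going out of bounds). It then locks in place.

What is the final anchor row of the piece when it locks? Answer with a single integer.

Spawn at (row=0, col=0). Try each row:
  row 0: fits
  row 1: fits
  row 2: fits
  row 3: fits
  row 4: blocked -> lock at row 3

Answer: 3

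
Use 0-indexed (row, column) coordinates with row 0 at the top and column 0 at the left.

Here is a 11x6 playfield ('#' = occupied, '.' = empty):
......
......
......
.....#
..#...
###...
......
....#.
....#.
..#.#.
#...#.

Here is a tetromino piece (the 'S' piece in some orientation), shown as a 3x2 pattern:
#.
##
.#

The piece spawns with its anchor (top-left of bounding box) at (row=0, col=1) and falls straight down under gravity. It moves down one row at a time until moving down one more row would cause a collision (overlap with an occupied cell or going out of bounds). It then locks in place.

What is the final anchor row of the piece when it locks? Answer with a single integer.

Answer: 1

Derivation:
Spawn at (row=0, col=1). Try each row:
  row 0: fits
  row 1: fits
  row 2: blocked -> lock at row 1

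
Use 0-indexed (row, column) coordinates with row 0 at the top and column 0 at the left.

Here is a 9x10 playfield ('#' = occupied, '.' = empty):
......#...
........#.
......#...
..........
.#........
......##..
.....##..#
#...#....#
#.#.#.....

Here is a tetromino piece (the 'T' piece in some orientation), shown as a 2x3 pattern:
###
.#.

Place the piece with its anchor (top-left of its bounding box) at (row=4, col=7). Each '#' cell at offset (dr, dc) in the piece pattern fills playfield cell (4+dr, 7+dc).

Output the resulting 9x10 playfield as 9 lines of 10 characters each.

Answer: ......#...
........#.
......#...
..........
.#.....###
......###.
.....##..#
#...#....#
#.#.#.....

Derivation:
Fill (4+0,7+0) = (4,7)
Fill (4+0,7+1) = (4,8)
Fill (4+0,7+2) = (4,9)
Fill (4+1,7+1) = (5,8)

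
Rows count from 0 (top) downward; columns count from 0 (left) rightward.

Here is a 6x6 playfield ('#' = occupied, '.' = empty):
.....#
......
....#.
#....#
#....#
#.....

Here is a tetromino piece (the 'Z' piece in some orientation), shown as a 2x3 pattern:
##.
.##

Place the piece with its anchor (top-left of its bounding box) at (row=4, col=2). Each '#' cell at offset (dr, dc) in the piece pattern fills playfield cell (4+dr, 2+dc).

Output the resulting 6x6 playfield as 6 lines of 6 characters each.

Fill (4+0,2+0) = (4,2)
Fill (4+0,2+1) = (4,3)
Fill (4+1,2+1) = (5,3)
Fill (4+1,2+2) = (5,4)

Answer: .....#
......
....#.
#....#
#.##.#
#..##.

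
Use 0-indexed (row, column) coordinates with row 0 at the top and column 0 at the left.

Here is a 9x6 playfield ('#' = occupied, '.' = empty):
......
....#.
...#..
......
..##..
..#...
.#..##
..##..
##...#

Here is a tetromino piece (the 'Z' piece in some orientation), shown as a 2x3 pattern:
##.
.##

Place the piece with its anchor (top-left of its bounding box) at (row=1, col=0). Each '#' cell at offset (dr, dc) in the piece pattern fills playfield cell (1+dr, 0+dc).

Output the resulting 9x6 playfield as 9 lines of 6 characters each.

Answer: ......
##..#.
.###..
......
..##..
..#...
.#..##
..##..
##...#

Derivation:
Fill (1+0,0+0) = (1,0)
Fill (1+0,0+1) = (1,1)
Fill (1+1,0+1) = (2,1)
Fill (1+1,0+2) = (2,2)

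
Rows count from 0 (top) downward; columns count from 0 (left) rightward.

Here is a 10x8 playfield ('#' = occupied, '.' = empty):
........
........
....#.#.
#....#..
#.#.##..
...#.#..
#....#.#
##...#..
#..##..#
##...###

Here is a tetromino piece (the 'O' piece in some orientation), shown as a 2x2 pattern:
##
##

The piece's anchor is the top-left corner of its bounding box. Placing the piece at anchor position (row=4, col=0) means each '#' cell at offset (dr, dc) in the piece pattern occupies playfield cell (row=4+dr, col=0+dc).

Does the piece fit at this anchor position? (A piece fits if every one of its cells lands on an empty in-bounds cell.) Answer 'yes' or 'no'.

Answer: no

Derivation:
Check each piece cell at anchor (4, 0):
  offset (0,0) -> (4,0): occupied ('#') -> FAIL
  offset (0,1) -> (4,1): empty -> OK
  offset (1,0) -> (5,0): empty -> OK
  offset (1,1) -> (5,1): empty -> OK
All cells valid: no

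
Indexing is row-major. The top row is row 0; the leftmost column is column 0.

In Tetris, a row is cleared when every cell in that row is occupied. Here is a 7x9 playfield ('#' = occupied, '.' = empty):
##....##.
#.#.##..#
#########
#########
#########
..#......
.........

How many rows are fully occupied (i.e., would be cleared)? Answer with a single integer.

Answer: 3

Derivation:
Check each row:
  row 0: 5 empty cells -> not full
  row 1: 4 empty cells -> not full
  row 2: 0 empty cells -> FULL (clear)
  row 3: 0 empty cells -> FULL (clear)
  row 4: 0 empty cells -> FULL (clear)
  row 5: 8 empty cells -> not full
  row 6: 9 empty cells -> not full
Total rows cleared: 3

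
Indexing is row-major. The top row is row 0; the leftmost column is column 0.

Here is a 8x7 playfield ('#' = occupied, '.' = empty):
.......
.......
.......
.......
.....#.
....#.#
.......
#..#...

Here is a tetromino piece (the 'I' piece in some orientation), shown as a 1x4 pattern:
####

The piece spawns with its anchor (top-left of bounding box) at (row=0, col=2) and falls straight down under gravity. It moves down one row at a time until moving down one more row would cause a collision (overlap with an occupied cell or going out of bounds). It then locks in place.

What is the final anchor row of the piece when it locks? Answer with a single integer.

Answer: 3

Derivation:
Spawn at (row=0, col=2). Try each row:
  row 0: fits
  row 1: fits
  row 2: fits
  row 3: fits
  row 4: blocked -> lock at row 3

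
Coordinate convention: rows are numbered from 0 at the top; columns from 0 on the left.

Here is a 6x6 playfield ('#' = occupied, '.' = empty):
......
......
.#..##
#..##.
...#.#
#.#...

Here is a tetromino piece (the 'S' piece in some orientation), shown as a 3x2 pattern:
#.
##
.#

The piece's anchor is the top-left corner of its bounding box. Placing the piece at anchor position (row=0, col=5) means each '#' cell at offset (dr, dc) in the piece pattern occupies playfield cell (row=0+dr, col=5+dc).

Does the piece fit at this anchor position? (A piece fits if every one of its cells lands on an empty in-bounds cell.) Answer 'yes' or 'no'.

Answer: no

Derivation:
Check each piece cell at anchor (0, 5):
  offset (0,0) -> (0,5): empty -> OK
  offset (1,0) -> (1,5): empty -> OK
  offset (1,1) -> (1,6): out of bounds -> FAIL
  offset (2,1) -> (2,6): out of bounds -> FAIL
All cells valid: no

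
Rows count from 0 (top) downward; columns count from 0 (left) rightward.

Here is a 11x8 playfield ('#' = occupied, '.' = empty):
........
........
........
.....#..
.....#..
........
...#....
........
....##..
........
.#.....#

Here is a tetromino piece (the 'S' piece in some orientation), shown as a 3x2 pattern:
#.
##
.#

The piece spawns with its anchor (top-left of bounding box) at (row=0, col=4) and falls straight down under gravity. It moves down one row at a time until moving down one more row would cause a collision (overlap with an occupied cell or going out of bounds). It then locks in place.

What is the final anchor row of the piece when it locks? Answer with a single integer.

Spawn at (row=0, col=4). Try each row:
  row 0: fits
  row 1: blocked -> lock at row 0

Answer: 0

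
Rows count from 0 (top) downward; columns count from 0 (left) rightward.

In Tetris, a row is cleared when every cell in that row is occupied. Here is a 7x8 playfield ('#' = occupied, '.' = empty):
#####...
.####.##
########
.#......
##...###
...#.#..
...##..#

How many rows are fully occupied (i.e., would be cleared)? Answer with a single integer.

Answer: 1

Derivation:
Check each row:
  row 0: 3 empty cells -> not full
  row 1: 2 empty cells -> not full
  row 2: 0 empty cells -> FULL (clear)
  row 3: 7 empty cells -> not full
  row 4: 3 empty cells -> not full
  row 5: 6 empty cells -> not full
  row 6: 5 empty cells -> not full
Total rows cleared: 1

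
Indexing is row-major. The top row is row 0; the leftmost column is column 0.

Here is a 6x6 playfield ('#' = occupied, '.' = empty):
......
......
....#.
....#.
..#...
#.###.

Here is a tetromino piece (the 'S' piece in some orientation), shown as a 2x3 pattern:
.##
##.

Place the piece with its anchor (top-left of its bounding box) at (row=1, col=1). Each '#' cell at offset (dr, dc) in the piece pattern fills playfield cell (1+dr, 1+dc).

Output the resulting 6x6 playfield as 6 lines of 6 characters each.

Answer: ......
..##..
.##.#.
....#.
..#...
#.###.

Derivation:
Fill (1+0,1+1) = (1,2)
Fill (1+0,1+2) = (1,3)
Fill (1+1,1+0) = (2,1)
Fill (1+1,1+1) = (2,2)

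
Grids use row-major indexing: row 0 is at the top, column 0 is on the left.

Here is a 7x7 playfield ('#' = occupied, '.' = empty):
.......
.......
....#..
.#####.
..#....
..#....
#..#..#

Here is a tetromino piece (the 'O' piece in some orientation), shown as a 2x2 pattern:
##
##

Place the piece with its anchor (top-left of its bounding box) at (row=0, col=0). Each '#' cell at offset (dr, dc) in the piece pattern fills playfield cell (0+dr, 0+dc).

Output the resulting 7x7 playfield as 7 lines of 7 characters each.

Answer: ##.....
##.....
....#..
.#####.
..#....
..#....
#..#..#

Derivation:
Fill (0+0,0+0) = (0,0)
Fill (0+0,0+1) = (0,1)
Fill (0+1,0+0) = (1,0)
Fill (0+1,0+1) = (1,1)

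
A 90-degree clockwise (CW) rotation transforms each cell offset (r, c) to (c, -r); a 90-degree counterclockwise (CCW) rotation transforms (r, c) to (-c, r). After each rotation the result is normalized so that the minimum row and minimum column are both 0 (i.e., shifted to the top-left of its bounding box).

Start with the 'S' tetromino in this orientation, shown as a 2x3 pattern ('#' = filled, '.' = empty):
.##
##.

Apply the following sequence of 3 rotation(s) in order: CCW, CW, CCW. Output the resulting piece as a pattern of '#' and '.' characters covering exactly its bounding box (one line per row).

Start:
.##
##.
After rotation 1 (CCW):
#.
##
.#
After rotation 2 (CW):
.##
##.
After rotation 3 (CCW):
#.
##
.#

Answer: #.
##
.#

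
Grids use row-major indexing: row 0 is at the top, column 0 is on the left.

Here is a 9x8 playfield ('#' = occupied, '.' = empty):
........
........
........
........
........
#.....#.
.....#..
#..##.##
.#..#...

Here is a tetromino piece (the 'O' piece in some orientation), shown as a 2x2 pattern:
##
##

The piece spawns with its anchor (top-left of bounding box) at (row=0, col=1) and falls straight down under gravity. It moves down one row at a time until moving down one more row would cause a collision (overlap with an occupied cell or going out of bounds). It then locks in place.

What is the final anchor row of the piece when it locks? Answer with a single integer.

Answer: 6

Derivation:
Spawn at (row=0, col=1). Try each row:
  row 0: fits
  row 1: fits
  row 2: fits
  row 3: fits
  row 4: fits
  row 5: fits
  row 6: fits
  row 7: blocked -> lock at row 6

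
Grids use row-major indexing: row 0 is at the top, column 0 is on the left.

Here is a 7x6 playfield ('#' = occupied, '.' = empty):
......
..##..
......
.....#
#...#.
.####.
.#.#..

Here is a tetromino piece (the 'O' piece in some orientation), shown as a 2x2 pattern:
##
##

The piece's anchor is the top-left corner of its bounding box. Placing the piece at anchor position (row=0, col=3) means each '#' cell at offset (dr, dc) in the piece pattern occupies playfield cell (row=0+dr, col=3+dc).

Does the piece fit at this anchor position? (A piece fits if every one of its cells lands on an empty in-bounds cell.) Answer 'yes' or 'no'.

Answer: no

Derivation:
Check each piece cell at anchor (0, 3):
  offset (0,0) -> (0,3): empty -> OK
  offset (0,1) -> (0,4): empty -> OK
  offset (1,0) -> (1,3): occupied ('#') -> FAIL
  offset (1,1) -> (1,4): empty -> OK
All cells valid: no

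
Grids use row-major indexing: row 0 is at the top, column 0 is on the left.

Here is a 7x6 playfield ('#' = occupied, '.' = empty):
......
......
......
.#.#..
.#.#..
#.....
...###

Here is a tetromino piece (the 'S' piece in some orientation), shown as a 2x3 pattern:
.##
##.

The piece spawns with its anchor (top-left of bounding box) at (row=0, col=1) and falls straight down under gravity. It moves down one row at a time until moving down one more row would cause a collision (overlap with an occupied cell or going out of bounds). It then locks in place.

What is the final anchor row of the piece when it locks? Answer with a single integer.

Spawn at (row=0, col=1). Try each row:
  row 0: fits
  row 1: fits
  row 2: blocked -> lock at row 1

Answer: 1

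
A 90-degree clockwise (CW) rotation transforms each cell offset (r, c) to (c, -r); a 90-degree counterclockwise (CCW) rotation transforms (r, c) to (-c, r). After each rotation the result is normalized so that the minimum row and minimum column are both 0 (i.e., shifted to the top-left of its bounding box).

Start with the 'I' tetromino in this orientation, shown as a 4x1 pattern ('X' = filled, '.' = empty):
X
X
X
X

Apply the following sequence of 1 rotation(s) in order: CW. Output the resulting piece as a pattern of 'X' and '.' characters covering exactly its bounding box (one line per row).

Answer: XXXX

Derivation:
Start:
X
X
X
X
After rotation 1 (CW):
XXXX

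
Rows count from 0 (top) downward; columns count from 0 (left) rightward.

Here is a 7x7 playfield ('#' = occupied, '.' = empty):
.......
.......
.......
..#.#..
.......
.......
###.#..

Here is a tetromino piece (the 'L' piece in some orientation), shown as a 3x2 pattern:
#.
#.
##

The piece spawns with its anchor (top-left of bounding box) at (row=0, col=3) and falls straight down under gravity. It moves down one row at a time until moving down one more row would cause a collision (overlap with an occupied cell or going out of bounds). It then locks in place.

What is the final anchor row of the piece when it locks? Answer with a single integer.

Spawn at (row=0, col=3). Try each row:
  row 0: fits
  row 1: blocked -> lock at row 0

Answer: 0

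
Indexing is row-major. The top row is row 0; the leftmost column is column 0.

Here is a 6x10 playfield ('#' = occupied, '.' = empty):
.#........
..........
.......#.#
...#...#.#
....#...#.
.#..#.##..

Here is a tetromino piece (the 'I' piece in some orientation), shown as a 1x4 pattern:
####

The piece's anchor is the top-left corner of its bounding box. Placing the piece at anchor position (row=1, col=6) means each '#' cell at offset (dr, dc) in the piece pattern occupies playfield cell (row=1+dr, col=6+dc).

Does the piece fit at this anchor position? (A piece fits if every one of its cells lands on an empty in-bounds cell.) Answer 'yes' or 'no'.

Check each piece cell at anchor (1, 6):
  offset (0,0) -> (1,6): empty -> OK
  offset (0,1) -> (1,7): empty -> OK
  offset (0,2) -> (1,8): empty -> OK
  offset (0,3) -> (1,9): empty -> OK
All cells valid: yes

Answer: yes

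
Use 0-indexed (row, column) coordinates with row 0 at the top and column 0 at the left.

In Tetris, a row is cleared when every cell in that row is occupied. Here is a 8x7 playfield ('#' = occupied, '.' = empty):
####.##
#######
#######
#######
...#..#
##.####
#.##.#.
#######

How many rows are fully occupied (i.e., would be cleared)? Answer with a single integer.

Check each row:
  row 0: 1 empty cell -> not full
  row 1: 0 empty cells -> FULL (clear)
  row 2: 0 empty cells -> FULL (clear)
  row 3: 0 empty cells -> FULL (clear)
  row 4: 5 empty cells -> not full
  row 5: 1 empty cell -> not full
  row 6: 3 empty cells -> not full
  row 7: 0 empty cells -> FULL (clear)
Total rows cleared: 4

Answer: 4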